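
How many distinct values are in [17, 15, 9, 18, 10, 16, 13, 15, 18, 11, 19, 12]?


List all unique values:
Distinct values: [9, 10, 11, 12, 13, 15, 16, 17, 18, 19]
Count = 10
Final answer: 10


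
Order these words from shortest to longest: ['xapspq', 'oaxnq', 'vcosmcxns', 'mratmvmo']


Compute lengths:
  'xapspq' has length 6
  'oaxnq' has length 5
  'vcosmcxns' has length 9
  'mratmvmo' has length 8
Lengths in increasing order: 5 < 6 < 8 < 9
Listing the words in that order gives the answer.
Final answer: ['oaxnq', 'xapspq', 'mratmvmo', 'vcosmcxns']


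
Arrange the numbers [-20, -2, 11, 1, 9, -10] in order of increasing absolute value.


Compute absolute values:
  |-20| = 20
  |-2| = 2
  |11| = 11
  |1| = 1
  |9| = 9
  |-10| = 10
Absolute values in increasing order: 1 < 2 < 9 < 10 < 11 < 20
Listing the original numbers in that order gives the answer.
Final answer: [1, -2, 9, -10, 11, -20]


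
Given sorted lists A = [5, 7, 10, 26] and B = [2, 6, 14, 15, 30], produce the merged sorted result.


List A: [5, 7, 10, 26]
List B: [2, 6, 14, 15, 30]
Repeatedly compare the front elements and take the smaller:
  5 vs 2 -> take 2
  5 vs 6 -> take 5
  7 vs 6 -> take 6
  7 vs 14 -> take 7
  10 vs 14 -> take 10
  26 vs 14 -> take 14
  26 vs 15 -> take 15
  26 vs 30 -> take 26
  A is exhausted; append the rest of B: [30]
Final answer: [2, 5, 6, 7, 10, 14, 15, 26, 30]


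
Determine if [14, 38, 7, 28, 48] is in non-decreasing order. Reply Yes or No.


Check consecutive pairs:
  14 <= 38? True
  38 <= 7? False
  7 <= 28? True
  28 <= 48? True
1 consecutive pair(s) are out of order, so the list is not sorted.
Final answer: No


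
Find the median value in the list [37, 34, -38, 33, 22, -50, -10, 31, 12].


First, sort the list: [-50, -38, -10, 12, 22, 31, 33, 34, 37]
The list has 9 elements (odd count).
The middle index is 4 (0-based), and the element there is 22.
Final answer: 22


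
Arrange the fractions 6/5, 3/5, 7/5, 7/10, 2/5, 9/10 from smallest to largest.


Convert to decimal for comparison:
  6/5 = 1.2
  3/5 = 0.6
  7/5 = 1.4
  7/10 = 0.7
  2/5 = 0.4
  9/10 = 0.9
Decimals in increasing order: 0.4 < 0.6 < 0.7 < 0.9 < 1.2 < 1.4
Writing each back as its fraction gives the sorted order.
Final answer: 2/5, 3/5, 7/10, 9/10, 6/5, 7/5


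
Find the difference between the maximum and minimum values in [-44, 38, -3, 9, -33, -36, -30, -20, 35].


Maximum value: 38
Minimum value: -44
Range = 38 - (-44) = 82
Final answer: 82


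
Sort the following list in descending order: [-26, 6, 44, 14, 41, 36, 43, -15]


Original list: [-26, 6, 44, 14, 41, 36, 43, -15]
Repeatedly take the largest remaining element:
  Remaining [-26, 6, 44, 14, 41, 36, 43, -15] -> largest is 44
  Remaining [-26, 6, 14, 41, 36, 43, -15] -> largest is 43
  Remaining [-26, 6, 14, 41, 36, -15] -> largest is 41
  Remaining [-26, 6, 14, 36, -15] -> largest is 36
  Remaining [-26, 6, 14, -15] -> largest is 14
  Remaining [-26, 6, -15] -> largest is 6
  Remaining [-26, -15] -> largest is -15
  Remaining [-26] -> largest is -26
Collecting the picks in order gives the descending list.
Final answer: [44, 43, 41, 36, 14, 6, -15, -26]


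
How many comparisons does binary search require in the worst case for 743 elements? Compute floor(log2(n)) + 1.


Binary search halves the search space each step.
Maximum comparisons = floor(log2(743)) + 1
log2(743) = 9.5372
floor(log2(743)) = 9, so 9 + 1 = 10
Final answer: 10


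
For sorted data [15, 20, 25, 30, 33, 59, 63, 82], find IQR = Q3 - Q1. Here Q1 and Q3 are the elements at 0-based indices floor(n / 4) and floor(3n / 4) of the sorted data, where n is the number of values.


The data has n = 8 elements.
Q1 index = floor(8 / 4) = floor(2) = 2; Q3 index = floor(3 * 8 / 4) = floor(6) = 6
Q1 = element at index 2 = 25
Q3 = element at index 6 = 63
IQR = 63 - 25 = 38
Final answer: 38


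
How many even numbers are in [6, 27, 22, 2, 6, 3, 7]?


Check each element:
  6 is even
  27 is odd
  22 is even
  2 is even
  6 is even
  3 is odd
  7 is odd
Evens: [6, 22, 2, 6]
Count of evens = 4
Final answer: 4


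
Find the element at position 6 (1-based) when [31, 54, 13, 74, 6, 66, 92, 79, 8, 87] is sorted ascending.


Sort ascending: [6, 8, 13, 31, 54, 66, 74, 79, 87, 92]
The 6th element (1-indexed) is at index 5.
Value = 66
Final answer: 66


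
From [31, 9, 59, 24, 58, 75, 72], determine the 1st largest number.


Sort descending: [75, 72, 59, 58, 31, 24, 9]
The 1st element (1-indexed) is at index 0.
Value = 75
Final answer: 75


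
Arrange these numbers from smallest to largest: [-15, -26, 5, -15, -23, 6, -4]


Original list: [-15, -26, 5, -15, -23, 6, -4]
Repeatedly take the smallest remaining element:
  Remaining [-15, -26, 5, -15, -23, 6, -4] -> smallest is -26
  Remaining [-15, 5, -15, -23, 6, -4] -> smallest is -23
  Remaining [-15, 5, -15, 6, -4] -> smallest is -15
  Remaining [5, -15, 6, -4] -> smallest is -15
  Remaining [5, 6, -4] -> smallest is -4
  Remaining [5, 6] -> smallest is 5
  Remaining [6] -> smallest is 6
Collecting the picks in order gives the sorted list.
Final answer: [-26, -23, -15, -15, -4, 5, 6]


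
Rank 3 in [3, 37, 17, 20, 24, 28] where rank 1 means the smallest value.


Sort ascending: [3, 17, 20, 24, 28, 37]
Find 3 in the sorted list.
3 is at position 1 (1-indexed).
Final answer: 1


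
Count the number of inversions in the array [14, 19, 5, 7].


For each element, count the later elements that are smaller than it:
  14 (index 0): smaller elements after it = [5, 7] -> 2
  19 (index 1): smaller elements after it = [5, 7] -> 2
  5 (index 2): smaller elements after it = [] -> 0
Total inversions = 2 + 2 + 0 = 4
Final answer: 4


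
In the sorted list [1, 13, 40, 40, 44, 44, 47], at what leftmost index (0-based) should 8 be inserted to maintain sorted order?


List is sorted: [1, 13, 40, 40, 44, 44, 47]
We need the leftmost position where 8 can be inserted, i.e. the first index whose element is >= 8 (or the end of the list if none is).
Binary search with low=0, high=7 (0-based indices):
  low=0, high=7, mid=3: a[3]=40 >= 8, so high = 3
  low=0, high=3, mid=1: a[1]=13 >= 8, so high = 1
  low=0, high=1, mid=0: a[0]=1 < 8, so low = 1
Now low = high = 1, so the insertion index is 1.
Final answer: 1


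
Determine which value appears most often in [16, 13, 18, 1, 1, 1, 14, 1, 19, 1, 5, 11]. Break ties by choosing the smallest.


Count the frequency of each value:
  1 appears 5 time(s)
  5 appears 1 time(s)
  11 appears 1 time(s)
  13 appears 1 time(s)
  14 appears 1 time(s)
  16 appears 1 time(s)
  18 appears 1 time(s)
  19 appears 1 time(s)
Maximum frequency is 5.
Only 1 reaches that frequency, so it is the mode.
Final answer: 1


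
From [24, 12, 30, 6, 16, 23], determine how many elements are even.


Check each element:
  24 is even
  12 is even
  30 is even
  6 is even
  16 is even
  23 is odd
Evens: [24, 12, 30, 6, 16]
Count of evens = 5
Final answer: 5


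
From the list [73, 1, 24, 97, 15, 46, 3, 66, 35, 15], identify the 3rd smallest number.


Sort ascending: [1, 3, 15, 15, 24, 35, 46, 66, 73, 97]
The 3rd element (1-indexed) is at index 2.
Value = 15
Final answer: 15


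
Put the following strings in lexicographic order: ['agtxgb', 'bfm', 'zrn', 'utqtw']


Compare strings character by character (the first differing letter decides):
  'agtxgb' < 'bfm' since 'a' < 'b' at position 1
  'bfm' < 'utqtw' since 'b' < 'u' at position 1
  'utqtw' < 'zrn' since 'u' < 'z' at position 1
Chaining these comparisons gives the alphabetical order.
Final answer: ['agtxgb', 'bfm', 'utqtw', 'zrn']


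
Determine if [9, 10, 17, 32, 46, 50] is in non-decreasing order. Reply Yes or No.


Check consecutive pairs:
  9 <= 10? True
  10 <= 17? True
  17 <= 32? True
  32 <= 46? True
  46 <= 50? True
Every consecutive pair is in order, so the list is non-decreasing.
Final answer: Yes


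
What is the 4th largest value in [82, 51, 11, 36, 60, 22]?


Sort descending: [82, 60, 51, 36, 22, 11]
The 4th element (1-indexed) is at index 3.
Value = 36
Final answer: 36


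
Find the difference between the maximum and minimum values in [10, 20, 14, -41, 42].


Maximum value: 42
Minimum value: -41
Range = 42 - (-41) = 83
Final answer: 83


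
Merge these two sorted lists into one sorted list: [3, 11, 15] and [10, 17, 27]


List A: [3, 11, 15]
List B: [10, 17, 27]
Repeatedly compare the front elements and take the smaller:
  3 vs 10 -> take 3
  11 vs 10 -> take 10
  11 vs 17 -> take 11
  15 vs 17 -> take 15
  A is exhausted; append the rest of B: [17, 27]
Final answer: [3, 10, 11, 15, 17, 27]


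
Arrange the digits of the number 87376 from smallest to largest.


The number 87376 has digits: 8, 7, 3, 7, 6
Sorted: 3, 6, 7, 7, 8
Joining the sorted digits gives the result.
Final answer: 36778


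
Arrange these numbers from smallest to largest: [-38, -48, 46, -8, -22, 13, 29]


Original list: [-38, -48, 46, -8, -22, 13, 29]
Repeatedly take the smallest remaining element:
  Remaining [-38, -48, 46, -8, -22, 13, 29] -> smallest is -48
  Remaining [-38, 46, -8, -22, 13, 29] -> smallest is -38
  Remaining [46, -8, -22, 13, 29] -> smallest is -22
  Remaining [46, -8, 13, 29] -> smallest is -8
  Remaining [46, 13, 29] -> smallest is 13
  Remaining [46, 29] -> smallest is 29
  Remaining [46] -> smallest is 46
Collecting the picks in order gives the sorted list.
Final answer: [-48, -38, -22, -8, 13, 29, 46]


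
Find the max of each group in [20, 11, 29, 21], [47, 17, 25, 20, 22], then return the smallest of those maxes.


Find max of each group:
  Group 1: [20, 11, 29, 21] -> max = 29
  Group 2: [47, 17, 25, 20, 22] -> max = 47
Maxes: [29, 47]
Minimum of maxes = 29
Final answer: 29


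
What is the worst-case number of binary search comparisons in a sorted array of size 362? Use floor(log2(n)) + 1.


Binary search halves the search space each step.
Maximum comparisons = floor(log2(362)) + 1
log2(362) = 8.4998
floor(log2(362)) = 8, so 8 + 1 = 9
Final answer: 9


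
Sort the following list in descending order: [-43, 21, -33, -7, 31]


Original list: [-43, 21, -33, -7, 31]
Repeatedly take the largest remaining element:
  Remaining [-43, 21, -33, -7, 31] -> largest is 31
  Remaining [-43, 21, -33, -7] -> largest is 21
  Remaining [-43, -33, -7] -> largest is -7
  Remaining [-43, -33] -> largest is -33
  Remaining [-43] -> largest is -43
Collecting the picks in order gives the descending list.
Final answer: [31, 21, -7, -33, -43]


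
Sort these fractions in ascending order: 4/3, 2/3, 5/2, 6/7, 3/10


Convert to decimal for comparison:
  4/3 = 1.3333
  2/3 = 0.6667
  5/2 = 2.5
  6/7 = 0.8571
  3/10 = 0.3
Decimals in increasing order: 0.3 < 0.6667 < 0.8571 < 1.3333 < 2.5
Writing each back as its fraction gives the sorted order.
Final answer: 3/10, 2/3, 6/7, 4/3, 5/2


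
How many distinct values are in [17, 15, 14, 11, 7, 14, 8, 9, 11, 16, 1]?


List all unique values:
Distinct values: [1, 7, 8, 9, 11, 14, 15, 16, 17]
Count = 9
Final answer: 9


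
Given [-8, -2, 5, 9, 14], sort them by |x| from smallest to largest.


Compute absolute values:
  |-8| = 8
  |-2| = 2
  |5| = 5
  |9| = 9
  |14| = 14
Absolute values in increasing order: 2 < 5 < 8 < 9 < 14
Listing the original numbers in that order gives the answer.
Final answer: [-2, 5, -8, 9, 14]


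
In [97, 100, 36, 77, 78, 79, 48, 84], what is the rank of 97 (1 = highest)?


Sort descending: [100, 97, 84, 79, 78, 77, 48, 36]
Find 97 in the sorted list.
97 is at position 2.
Final answer: 2


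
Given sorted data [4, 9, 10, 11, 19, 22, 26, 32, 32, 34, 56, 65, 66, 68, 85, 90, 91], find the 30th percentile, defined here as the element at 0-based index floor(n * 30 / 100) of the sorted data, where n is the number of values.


The dataset has n = 17 elements.
Index = floor(17 * 30 / 100) = floor(510 / 100) = floor(5.1) = 5
Counting from index 0 in the sorted data, the element at index 5 is 22.
Final answer: 22


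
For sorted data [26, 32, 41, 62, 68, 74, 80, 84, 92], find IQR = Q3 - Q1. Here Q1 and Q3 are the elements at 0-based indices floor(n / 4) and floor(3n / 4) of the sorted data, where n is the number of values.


The data has n = 9 elements.
Q1 index = floor(9 / 4) = floor(2.25) = 2; Q3 index = floor(3 * 9 / 4) = floor(6.75) = 6
Q1 = element at index 2 = 41
Q3 = element at index 6 = 80
IQR = 80 - 41 = 39
Final answer: 39


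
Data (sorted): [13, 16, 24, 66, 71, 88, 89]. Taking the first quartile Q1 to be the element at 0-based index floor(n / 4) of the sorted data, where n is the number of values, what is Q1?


The list has n = 7 elements.
Q1 index = floor(7 / 4) = floor(1.75) = 1
Counting from index 0 in the sorted data, the element at index 1 is 16.
Final answer: 16


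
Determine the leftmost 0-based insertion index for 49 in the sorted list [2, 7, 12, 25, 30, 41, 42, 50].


List is sorted: [2, 7, 12, 25, 30, 41, 42, 50]
We need the leftmost position where 49 can be inserted, i.e. the first index whose element is >= 49 (or the end of the list if none is).
Binary search with low=0, high=8 (0-based indices):
  low=0, high=8, mid=4: a[4]=30 < 49, so low = 5
  low=5, high=8, mid=6: a[6]=42 < 49, so low = 7
  low=7, high=8, mid=7: a[7]=50 >= 49, so high = 7
Now low = high = 7, so the insertion index is 7.
Final answer: 7


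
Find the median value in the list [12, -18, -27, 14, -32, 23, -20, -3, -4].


First, sort the list: [-32, -27, -20, -18, -4, -3, 12, 14, 23]
The list has 9 elements (odd count).
The middle index is 4 (0-based), and the element there is -4.
Final answer: -4


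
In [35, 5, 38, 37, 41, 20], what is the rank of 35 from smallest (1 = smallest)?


Sort ascending: [5, 20, 35, 37, 38, 41]
Find 35 in the sorted list.
35 is at position 3 (1-indexed).
Final answer: 3


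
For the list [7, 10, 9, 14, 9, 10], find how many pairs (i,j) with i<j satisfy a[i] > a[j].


For each element, count the later elements that are smaller than it:
  7 (index 0): smaller elements after it = [] -> 0
  10 (index 1): smaller elements after it = [9, 9] -> 2
  9 (index 2): smaller elements after it = [] -> 0
  14 (index 3): smaller elements after it = [9, 10] -> 2
  9 (index 4): smaller elements after it = [] -> 0
Total inversions = 0 + 2 + 0 + 2 + 0 = 4
Final answer: 4


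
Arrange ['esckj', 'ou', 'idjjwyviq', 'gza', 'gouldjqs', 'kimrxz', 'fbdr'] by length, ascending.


Compute lengths:
  'esckj' has length 5
  'ou' has length 2
  'idjjwyviq' has length 9
  'gza' has length 3
  'gouldjqs' has length 8
  'kimrxz' has length 6
  'fbdr' has length 4
Lengths in increasing order: 2 < 3 < 4 < 5 < 6 < 8 < 9
Listing the words in that order gives the answer.
Final answer: ['ou', 'gza', 'fbdr', 'esckj', 'kimrxz', 'gouldjqs', 'idjjwyviq']


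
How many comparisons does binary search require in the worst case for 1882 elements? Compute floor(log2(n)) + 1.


Binary search halves the search space each step.
Maximum comparisons = floor(log2(1882)) + 1
log2(1882) = 10.8781
floor(log2(1882)) = 10, so 10 + 1 = 11
Final answer: 11


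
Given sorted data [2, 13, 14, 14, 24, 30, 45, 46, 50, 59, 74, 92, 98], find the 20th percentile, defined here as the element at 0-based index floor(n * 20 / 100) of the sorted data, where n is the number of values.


The dataset has n = 13 elements.
Index = floor(13 * 20 / 100) = floor(260 / 100) = floor(2.6) = 2
Counting from index 0 in the sorted data, the element at index 2 is 14.
Final answer: 14


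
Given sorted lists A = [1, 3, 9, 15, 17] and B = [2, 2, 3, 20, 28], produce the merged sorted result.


List A: [1, 3, 9, 15, 17]
List B: [2, 2, 3, 20, 28]
Repeatedly compare the front elements and take the smaller:
  1 vs 2 -> take 1
  3 vs 2 -> take 2
  3 vs 2 -> take 2
  3 vs 3 -> take 3
  9 vs 3 -> take 3
  9 vs 20 -> take 9
  15 vs 20 -> take 15
  17 vs 20 -> take 17
  A is exhausted; append the rest of B: [20, 28]
Final answer: [1, 2, 2, 3, 3, 9, 15, 17, 20, 28]


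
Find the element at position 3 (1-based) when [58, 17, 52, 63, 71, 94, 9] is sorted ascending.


Sort ascending: [9, 17, 52, 58, 63, 71, 94]
The 3rd element (1-indexed) is at index 2.
Value = 52
Final answer: 52


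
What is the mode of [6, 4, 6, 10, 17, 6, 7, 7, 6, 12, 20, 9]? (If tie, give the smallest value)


Count the frequency of each value:
  4 appears 1 time(s)
  6 appears 4 time(s)
  7 appears 2 time(s)
  9 appears 1 time(s)
  10 appears 1 time(s)
  12 appears 1 time(s)
  17 appears 1 time(s)
  20 appears 1 time(s)
Maximum frequency is 4.
Only 6 reaches that frequency, so it is the mode.
Final answer: 6


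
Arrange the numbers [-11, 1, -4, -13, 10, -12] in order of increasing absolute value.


Compute absolute values:
  |-11| = 11
  |1| = 1
  |-4| = 4
  |-13| = 13
  |10| = 10
  |-12| = 12
Absolute values in increasing order: 1 < 4 < 10 < 11 < 12 < 13
Listing the original numbers in that order gives the answer.
Final answer: [1, -4, 10, -11, -12, -13]


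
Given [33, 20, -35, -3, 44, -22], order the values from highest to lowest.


Original list: [33, 20, -35, -3, 44, -22]
Repeatedly take the largest remaining element:
  Remaining [33, 20, -35, -3, 44, -22] -> largest is 44
  Remaining [33, 20, -35, -3, -22] -> largest is 33
  Remaining [20, -35, -3, -22] -> largest is 20
  Remaining [-35, -3, -22] -> largest is -3
  Remaining [-35, -22] -> largest is -22
  Remaining [-35] -> largest is -35
Collecting the picks in order gives the descending list.
Final answer: [44, 33, 20, -3, -22, -35]


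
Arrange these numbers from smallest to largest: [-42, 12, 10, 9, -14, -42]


Original list: [-42, 12, 10, 9, -14, -42]
Repeatedly take the smallest remaining element:
  Remaining [-42, 12, 10, 9, -14, -42] -> smallest is -42
  Remaining [12, 10, 9, -14, -42] -> smallest is -42
  Remaining [12, 10, 9, -14] -> smallest is -14
  Remaining [12, 10, 9] -> smallest is 9
  Remaining [12, 10] -> smallest is 10
  Remaining [12] -> smallest is 12
Collecting the picks in order gives the sorted list.
Final answer: [-42, -42, -14, 9, 10, 12]


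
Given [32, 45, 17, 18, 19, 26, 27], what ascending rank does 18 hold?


Sort ascending: [17, 18, 19, 26, 27, 32, 45]
Find 18 in the sorted list.
18 is at position 2 (1-indexed).
Final answer: 2


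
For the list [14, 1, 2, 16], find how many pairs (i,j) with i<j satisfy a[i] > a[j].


For each element, count the later elements that are smaller than it:
  14 (index 0): smaller elements after it = [1, 2] -> 2
  1 (index 1): smaller elements after it = [] -> 0
  2 (index 2): smaller elements after it = [] -> 0
Total inversions = 2 + 0 + 0 = 2
Final answer: 2


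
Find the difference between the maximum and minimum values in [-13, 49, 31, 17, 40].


Maximum value: 49
Minimum value: -13
Range = 49 - (-13) = 62
Final answer: 62


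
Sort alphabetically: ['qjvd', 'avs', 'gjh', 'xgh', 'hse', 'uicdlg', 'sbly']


Compare strings character by character (the first differing letter decides):
  'avs' < 'gjh' since 'a' < 'g' at position 1
  'gjh' < 'hse' since 'g' < 'h' at position 1
  'hse' < 'qjvd' since 'h' < 'q' at position 1
  'qjvd' < 'sbly' since 'q' < 's' at position 1
  'sbly' < 'uicdlg' since 's' < 'u' at position 1
  'uicdlg' < 'xgh' since 'u' < 'x' at position 1
Chaining these comparisons gives the alphabetical order.
Final answer: ['avs', 'gjh', 'hse', 'qjvd', 'sbly', 'uicdlg', 'xgh']


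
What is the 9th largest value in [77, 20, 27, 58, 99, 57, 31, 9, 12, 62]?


Sort descending: [99, 77, 62, 58, 57, 31, 27, 20, 12, 9]
The 9th element (1-indexed) is at index 8.
Value = 12
Final answer: 12


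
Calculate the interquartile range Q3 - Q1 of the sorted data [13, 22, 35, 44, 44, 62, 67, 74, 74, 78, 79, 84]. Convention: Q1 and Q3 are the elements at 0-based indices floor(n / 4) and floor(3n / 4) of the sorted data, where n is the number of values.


The data has n = 12 elements.
Q1 index = floor(12 / 4) = floor(3) = 3; Q3 index = floor(3 * 12 / 4) = floor(9) = 9
Q1 = element at index 3 = 44
Q3 = element at index 9 = 78
IQR = 78 - 44 = 34
Final answer: 34


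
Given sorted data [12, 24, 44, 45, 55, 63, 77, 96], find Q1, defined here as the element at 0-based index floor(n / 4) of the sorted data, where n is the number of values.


The list has n = 8 elements.
Q1 index = floor(8 / 4) = floor(2) = 2
Counting from index 0 in the sorted data, the element at index 2 is 44.
Final answer: 44


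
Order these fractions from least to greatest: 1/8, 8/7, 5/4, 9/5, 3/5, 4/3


Convert to decimal for comparison:
  1/8 = 0.125
  8/7 = 1.1429
  5/4 = 1.25
  9/5 = 1.8
  3/5 = 0.6
  4/3 = 1.3333
Decimals in increasing order: 0.125 < 0.6 < 1.1429 < 1.25 < 1.3333 < 1.8
Writing each back as its fraction gives the sorted order.
Final answer: 1/8, 3/5, 8/7, 5/4, 4/3, 9/5


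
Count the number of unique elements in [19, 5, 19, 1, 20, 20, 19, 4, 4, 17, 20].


List all unique values:
Distinct values: [1, 4, 5, 17, 19, 20]
Count = 6
Final answer: 6


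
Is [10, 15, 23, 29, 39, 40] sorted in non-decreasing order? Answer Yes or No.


Check consecutive pairs:
  10 <= 15? True
  15 <= 23? True
  23 <= 29? True
  29 <= 39? True
  39 <= 40? True
Every consecutive pair is in order, so the list is non-decreasing.
Final answer: Yes


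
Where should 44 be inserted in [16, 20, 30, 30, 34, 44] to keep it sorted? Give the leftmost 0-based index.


List is sorted: [16, 20, 30, 30, 34, 44]
We need the leftmost position where 44 can be inserted, i.e. the first index whose element is >= 44 (or the end of the list if none is).
Binary search with low=0, high=6 (0-based indices):
  low=0, high=6, mid=3: a[3]=30 < 44, so low = 4
  low=4, high=6, mid=5: a[5]=44 >= 44, so high = 5
  low=4, high=5, mid=4: a[4]=34 < 44, so low = 5
Now low = high = 5, so the insertion index is 5.
Final answer: 5


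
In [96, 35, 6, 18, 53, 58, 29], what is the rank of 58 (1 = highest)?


Sort descending: [96, 58, 53, 35, 29, 18, 6]
Find 58 in the sorted list.
58 is at position 2.
Final answer: 2


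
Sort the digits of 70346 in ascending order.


The number 70346 has digits: 7, 0, 3, 4, 6
Sorted: 0, 3, 4, 6, 7
Joining the sorted digits gives the result.
Final answer: 03467


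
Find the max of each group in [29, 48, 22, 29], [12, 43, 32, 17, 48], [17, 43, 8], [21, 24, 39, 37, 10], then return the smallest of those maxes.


Find max of each group:
  Group 1: [29, 48, 22, 29] -> max = 48
  Group 2: [12, 43, 32, 17, 48] -> max = 48
  Group 3: [17, 43, 8] -> max = 43
  Group 4: [21, 24, 39, 37, 10] -> max = 39
Maxes: [48, 48, 43, 39]
Minimum of maxes = 39
Final answer: 39


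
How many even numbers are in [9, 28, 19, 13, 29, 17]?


Check each element:
  9 is odd
  28 is even
  19 is odd
  13 is odd
  29 is odd
  17 is odd
Evens: [28]
Count of evens = 1
Final answer: 1


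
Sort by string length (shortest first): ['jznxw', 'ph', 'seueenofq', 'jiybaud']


Compute lengths:
  'jznxw' has length 5
  'ph' has length 2
  'seueenofq' has length 9
  'jiybaud' has length 7
Lengths in increasing order: 2 < 5 < 7 < 9
Listing the words in that order gives the answer.
Final answer: ['ph', 'jznxw', 'jiybaud', 'seueenofq']


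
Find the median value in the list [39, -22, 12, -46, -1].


First, sort the list: [-46, -22, -1, 12, 39]
The list has 5 elements (odd count).
The middle index is 2 (0-based), and the element there is -1.
Final answer: -1


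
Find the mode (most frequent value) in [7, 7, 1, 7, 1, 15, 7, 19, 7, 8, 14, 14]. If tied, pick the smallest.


Count the frequency of each value:
  1 appears 2 time(s)
  7 appears 5 time(s)
  8 appears 1 time(s)
  14 appears 2 time(s)
  15 appears 1 time(s)
  19 appears 1 time(s)
Maximum frequency is 5.
Only 7 reaches that frequency, so it is the mode.
Final answer: 7


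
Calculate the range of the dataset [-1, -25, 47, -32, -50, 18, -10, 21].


Maximum value: 47
Minimum value: -50
Range = 47 - (-50) = 97
Final answer: 97


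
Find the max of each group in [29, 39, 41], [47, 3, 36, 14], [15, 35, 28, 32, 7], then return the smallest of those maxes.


Find max of each group:
  Group 1: [29, 39, 41] -> max = 41
  Group 2: [47, 3, 36, 14] -> max = 47
  Group 3: [15, 35, 28, 32, 7] -> max = 35
Maxes: [41, 47, 35]
Minimum of maxes = 35
Final answer: 35


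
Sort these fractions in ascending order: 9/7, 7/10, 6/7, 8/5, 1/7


Convert to decimal for comparison:
  9/7 = 1.2857
  7/10 = 0.7
  6/7 = 0.8571
  8/5 = 1.6
  1/7 = 0.1429
Decimals in increasing order: 0.1429 < 0.7 < 0.8571 < 1.2857 < 1.6
Writing each back as its fraction gives the sorted order.
Final answer: 1/7, 7/10, 6/7, 9/7, 8/5


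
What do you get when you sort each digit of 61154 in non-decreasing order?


The number 61154 has digits: 6, 1, 1, 5, 4
Sorted: 1, 1, 4, 5, 6
Joining the sorted digits gives the result.
Final answer: 11456


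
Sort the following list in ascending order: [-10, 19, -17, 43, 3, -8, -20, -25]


Original list: [-10, 19, -17, 43, 3, -8, -20, -25]
Repeatedly take the smallest remaining element:
  Remaining [-10, 19, -17, 43, 3, -8, -20, -25] -> smallest is -25
  Remaining [-10, 19, -17, 43, 3, -8, -20] -> smallest is -20
  Remaining [-10, 19, -17, 43, 3, -8] -> smallest is -17
  Remaining [-10, 19, 43, 3, -8] -> smallest is -10
  Remaining [19, 43, 3, -8] -> smallest is -8
  Remaining [19, 43, 3] -> smallest is 3
  Remaining [19, 43] -> smallest is 19
  Remaining [43] -> smallest is 43
Collecting the picks in order gives the sorted list.
Final answer: [-25, -20, -17, -10, -8, 3, 19, 43]


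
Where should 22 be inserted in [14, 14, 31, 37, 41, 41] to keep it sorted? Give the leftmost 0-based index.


List is sorted: [14, 14, 31, 37, 41, 41]
We need the leftmost position where 22 can be inserted, i.e. the first index whose element is >= 22 (or the end of the list if none is).
Binary search with low=0, high=6 (0-based indices):
  low=0, high=6, mid=3: a[3]=37 >= 22, so high = 3
  low=0, high=3, mid=1: a[1]=14 < 22, so low = 2
  low=2, high=3, mid=2: a[2]=31 >= 22, so high = 2
Now low = high = 2, so the insertion index is 2.
Final answer: 2


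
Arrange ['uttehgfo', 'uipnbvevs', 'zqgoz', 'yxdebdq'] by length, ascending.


Compute lengths:
  'uttehgfo' has length 8
  'uipnbvevs' has length 9
  'zqgoz' has length 5
  'yxdebdq' has length 7
Lengths in increasing order: 5 < 7 < 8 < 9
Listing the words in that order gives the answer.
Final answer: ['zqgoz', 'yxdebdq', 'uttehgfo', 'uipnbvevs']


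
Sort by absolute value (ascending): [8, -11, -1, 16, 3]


Compute absolute values:
  |8| = 8
  |-11| = 11
  |-1| = 1
  |16| = 16
  |3| = 3
Absolute values in increasing order: 1 < 3 < 8 < 11 < 16
Listing the original numbers in that order gives the answer.
Final answer: [-1, 3, 8, -11, 16]


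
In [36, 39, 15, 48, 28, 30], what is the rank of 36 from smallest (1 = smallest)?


Sort ascending: [15, 28, 30, 36, 39, 48]
Find 36 in the sorted list.
36 is at position 4 (1-indexed).
Final answer: 4


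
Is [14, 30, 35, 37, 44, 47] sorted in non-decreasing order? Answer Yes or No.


Check consecutive pairs:
  14 <= 30? True
  30 <= 35? True
  35 <= 37? True
  37 <= 44? True
  44 <= 47? True
Every consecutive pair is in order, so the list is non-decreasing.
Final answer: Yes


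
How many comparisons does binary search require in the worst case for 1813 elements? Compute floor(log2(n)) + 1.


Binary search halves the search space each step.
Maximum comparisons = floor(log2(1813)) + 1
log2(1813) = 10.8242
floor(log2(1813)) = 10, so 10 + 1 = 11
Final answer: 11


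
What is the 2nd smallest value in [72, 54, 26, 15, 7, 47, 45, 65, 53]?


Sort ascending: [7, 15, 26, 45, 47, 53, 54, 65, 72]
The 2nd element (1-indexed) is at index 1.
Value = 15
Final answer: 15


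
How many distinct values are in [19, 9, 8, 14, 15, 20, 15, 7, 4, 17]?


List all unique values:
Distinct values: [4, 7, 8, 9, 14, 15, 17, 19, 20]
Count = 9
Final answer: 9


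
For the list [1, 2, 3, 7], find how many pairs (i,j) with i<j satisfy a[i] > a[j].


For each element, count the later elements that are smaller than it:
  1 (index 0): smaller elements after it = [] -> 0
  2 (index 1): smaller elements after it = [] -> 0
  3 (index 2): smaller elements after it = [] -> 0
Total inversions = 0 + 0 + 0 = 0
Final answer: 0


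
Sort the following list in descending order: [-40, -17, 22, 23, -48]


Original list: [-40, -17, 22, 23, -48]
Repeatedly take the largest remaining element:
  Remaining [-40, -17, 22, 23, -48] -> largest is 23
  Remaining [-40, -17, 22, -48] -> largest is 22
  Remaining [-40, -17, -48] -> largest is -17
  Remaining [-40, -48] -> largest is -40
  Remaining [-48] -> largest is -48
Collecting the picks in order gives the descending list.
Final answer: [23, 22, -17, -40, -48]


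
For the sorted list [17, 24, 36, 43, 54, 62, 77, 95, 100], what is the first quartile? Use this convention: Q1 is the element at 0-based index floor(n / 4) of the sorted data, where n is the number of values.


The list has n = 9 elements.
Q1 index = floor(9 / 4) = floor(2.25) = 2
Counting from index 0 in the sorted data, the element at index 2 is 36.
Final answer: 36


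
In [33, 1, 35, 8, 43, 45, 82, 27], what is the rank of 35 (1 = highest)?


Sort descending: [82, 45, 43, 35, 33, 27, 8, 1]
Find 35 in the sorted list.
35 is at position 4.
Final answer: 4


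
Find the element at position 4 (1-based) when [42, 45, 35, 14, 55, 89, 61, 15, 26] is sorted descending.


Sort descending: [89, 61, 55, 45, 42, 35, 26, 15, 14]
The 4th element (1-indexed) is at index 3.
Value = 45
Final answer: 45


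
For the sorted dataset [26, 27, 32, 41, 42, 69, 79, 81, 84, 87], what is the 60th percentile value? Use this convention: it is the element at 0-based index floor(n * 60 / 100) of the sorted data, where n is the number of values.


The dataset has n = 10 elements.
Index = floor(10 * 60 / 100) = floor(600 / 100) = floor(6) = 6
Counting from index 0 in the sorted data, the element at index 6 is 79.
Final answer: 79


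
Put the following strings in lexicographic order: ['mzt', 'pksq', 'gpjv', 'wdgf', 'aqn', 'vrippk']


Compare strings character by character (the first differing letter decides):
  'aqn' < 'gpjv' since 'a' < 'g' at position 1
  'gpjv' < 'mzt' since 'g' < 'm' at position 1
  'mzt' < 'pksq' since 'm' < 'p' at position 1
  'pksq' < 'vrippk' since 'p' < 'v' at position 1
  'vrippk' < 'wdgf' since 'v' < 'w' at position 1
Chaining these comparisons gives the alphabetical order.
Final answer: ['aqn', 'gpjv', 'mzt', 'pksq', 'vrippk', 'wdgf']


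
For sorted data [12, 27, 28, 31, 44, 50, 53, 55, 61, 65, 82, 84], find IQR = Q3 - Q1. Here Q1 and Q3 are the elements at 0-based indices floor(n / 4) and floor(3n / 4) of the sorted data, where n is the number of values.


The data has n = 12 elements.
Q1 index = floor(12 / 4) = floor(3) = 3; Q3 index = floor(3 * 12 / 4) = floor(9) = 9
Q1 = element at index 3 = 31
Q3 = element at index 9 = 65
IQR = 65 - 31 = 34
Final answer: 34


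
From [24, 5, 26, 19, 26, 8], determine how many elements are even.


Check each element:
  24 is even
  5 is odd
  26 is even
  19 is odd
  26 is even
  8 is even
Evens: [24, 26, 26, 8]
Count of evens = 4
Final answer: 4


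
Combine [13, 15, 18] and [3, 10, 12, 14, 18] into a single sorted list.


List A: [13, 15, 18]
List B: [3, 10, 12, 14, 18]
Repeatedly compare the front elements and take the smaller:
  13 vs 3 -> take 3
  13 vs 10 -> take 10
  13 vs 12 -> take 12
  13 vs 14 -> take 13
  15 vs 14 -> take 14
  15 vs 18 -> take 15
  18 vs 18 -> take 18
  A is exhausted; append the rest of B: [18]
Final answer: [3, 10, 12, 13, 14, 15, 18, 18]


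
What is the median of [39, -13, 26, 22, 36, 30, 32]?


First, sort the list: [-13, 22, 26, 30, 32, 36, 39]
The list has 7 elements (odd count).
The middle index is 3 (0-based), and the element there is 30.
Final answer: 30


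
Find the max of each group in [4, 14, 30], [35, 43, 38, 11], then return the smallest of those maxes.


Find max of each group:
  Group 1: [4, 14, 30] -> max = 30
  Group 2: [35, 43, 38, 11] -> max = 43
Maxes: [30, 43]
Minimum of maxes = 30
Final answer: 30


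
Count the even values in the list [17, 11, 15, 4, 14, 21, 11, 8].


Check each element:
  17 is odd
  11 is odd
  15 is odd
  4 is even
  14 is even
  21 is odd
  11 is odd
  8 is even
Evens: [4, 14, 8]
Count of evens = 3
Final answer: 3


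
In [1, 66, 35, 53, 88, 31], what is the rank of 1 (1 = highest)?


Sort descending: [88, 66, 53, 35, 31, 1]
Find 1 in the sorted list.
1 is at position 6.
Final answer: 6


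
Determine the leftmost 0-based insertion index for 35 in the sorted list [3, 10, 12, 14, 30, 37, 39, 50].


List is sorted: [3, 10, 12, 14, 30, 37, 39, 50]
We need the leftmost position where 35 can be inserted, i.e. the first index whose element is >= 35 (or the end of the list if none is).
Binary search with low=0, high=8 (0-based indices):
  low=0, high=8, mid=4: a[4]=30 < 35, so low = 5
  low=5, high=8, mid=6: a[6]=39 >= 35, so high = 6
  low=5, high=6, mid=5: a[5]=37 >= 35, so high = 5
Now low = high = 5, so the insertion index is 5.
Final answer: 5


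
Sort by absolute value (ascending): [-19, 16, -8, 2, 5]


Compute absolute values:
  |-19| = 19
  |16| = 16
  |-8| = 8
  |2| = 2
  |5| = 5
Absolute values in increasing order: 2 < 5 < 8 < 16 < 19
Listing the original numbers in that order gives the answer.
Final answer: [2, 5, -8, 16, -19]


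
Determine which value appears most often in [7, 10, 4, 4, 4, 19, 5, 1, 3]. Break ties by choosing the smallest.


Count the frequency of each value:
  1 appears 1 time(s)
  3 appears 1 time(s)
  4 appears 3 time(s)
  5 appears 1 time(s)
  7 appears 1 time(s)
  10 appears 1 time(s)
  19 appears 1 time(s)
Maximum frequency is 3.
Only 4 reaches that frequency, so it is the mode.
Final answer: 4


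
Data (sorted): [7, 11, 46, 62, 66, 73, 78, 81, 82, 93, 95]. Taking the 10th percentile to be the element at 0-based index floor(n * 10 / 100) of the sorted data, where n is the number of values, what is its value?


The dataset has n = 11 elements.
Index = floor(11 * 10 / 100) = floor(110 / 100) = floor(1.1) = 1
Counting from index 0 in the sorted data, the element at index 1 is 11.
Final answer: 11


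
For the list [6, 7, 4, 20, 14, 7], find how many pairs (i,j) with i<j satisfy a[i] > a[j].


For each element, count the later elements that are smaller than it:
  6 (index 0): smaller elements after it = [4] -> 1
  7 (index 1): smaller elements after it = [4] -> 1
  4 (index 2): smaller elements after it = [] -> 0
  20 (index 3): smaller elements after it = [14, 7] -> 2
  14 (index 4): smaller elements after it = [7] -> 1
Total inversions = 1 + 1 + 0 + 2 + 1 = 5
Final answer: 5


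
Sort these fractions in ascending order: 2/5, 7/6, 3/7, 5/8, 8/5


Convert to decimal for comparison:
  2/5 = 0.4
  7/6 = 1.1667
  3/7 = 0.4286
  5/8 = 0.625
  8/5 = 1.6
Decimals in increasing order: 0.4 < 0.4286 < 0.625 < 1.1667 < 1.6
Writing each back as its fraction gives the sorted order.
Final answer: 2/5, 3/7, 5/8, 7/6, 8/5


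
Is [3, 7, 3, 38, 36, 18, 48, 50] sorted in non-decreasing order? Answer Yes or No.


Check consecutive pairs:
  3 <= 7? True
  7 <= 3? False
  3 <= 38? True
  38 <= 36? False
  36 <= 18? False
  18 <= 48? True
  48 <= 50? True
3 consecutive pair(s) are out of order, so the list is not sorted.
Final answer: No


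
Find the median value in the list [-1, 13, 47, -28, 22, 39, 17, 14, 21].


First, sort the list: [-28, -1, 13, 14, 17, 21, 22, 39, 47]
The list has 9 elements (odd count).
The middle index is 4 (0-based), and the element there is 17.
Final answer: 17


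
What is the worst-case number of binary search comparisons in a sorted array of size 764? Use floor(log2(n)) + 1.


Binary search halves the search space each step.
Maximum comparisons = floor(log2(764)) + 1
log2(764) = 9.5774
floor(log2(764)) = 9, so 9 + 1 = 10
Final answer: 10


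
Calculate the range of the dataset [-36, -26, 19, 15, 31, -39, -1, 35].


Maximum value: 35
Minimum value: -39
Range = 35 - (-39) = 74
Final answer: 74


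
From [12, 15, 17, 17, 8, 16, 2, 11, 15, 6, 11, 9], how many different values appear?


List all unique values:
Distinct values: [2, 6, 8, 9, 11, 12, 15, 16, 17]
Count = 9
Final answer: 9


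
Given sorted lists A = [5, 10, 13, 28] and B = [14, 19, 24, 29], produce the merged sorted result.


List A: [5, 10, 13, 28]
List B: [14, 19, 24, 29]
Repeatedly compare the front elements and take the smaller:
  5 vs 14 -> take 5
  10 vs 14 -> take 10
  13 vs 14 -> take 13
  28 vs 14 -> take 14
  28 vs 19 -> take 19
  28 vs 24 -> take 24
  28 vs 29 -> take 28
  A is exhausted; append the rest of B: [29]
Final answer: [5, 10, 13, 14, 19, 24, 28, 29]


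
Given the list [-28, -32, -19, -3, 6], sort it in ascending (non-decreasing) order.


Original list: [-28, -32, -19, -3, 6]
Repeatedly take the smallest remaining element:
  Remaining [-28, -32, -19, -3, 6] -> smallest is -32
  Remaining [-28, -19, -3, 6] -> smallest is -28
  Remaining [-19, -3, 6] -> smallest is -19
  Remaining [-3, 6] -> smallest is -3
  Remaining [6] -> smallest is 6
Collecting the picks in order gives the sorted list.
Final answer: [-32, -28, -19, -3, 6]


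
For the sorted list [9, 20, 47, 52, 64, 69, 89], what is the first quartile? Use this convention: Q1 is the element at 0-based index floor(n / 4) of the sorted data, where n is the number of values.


The list has n = 7 elements.
Q1 index = floor(7 / 4) = floor(1.75) = 1
Counting from index 0 in the sorted data, the element at index 1 is 20.
Final answer: 20


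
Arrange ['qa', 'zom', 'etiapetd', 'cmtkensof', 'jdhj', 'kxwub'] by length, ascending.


Compute lengths:
  'qa' has length 2
  'zom' has length 3
  'etiapetd' has length 8
  'cmtkensof' has length 9
  'jdhj' has length 4
  'kxwub' has length 5
Lengths in increasing order: 2 < 3 < 4 < 5 < 8 < 9
Listing the words in that order gives the answer.
Final answer: ['qa', 'zom', 'jdhj', 'kxwub', 'etiapetd', 'cmtkensof']


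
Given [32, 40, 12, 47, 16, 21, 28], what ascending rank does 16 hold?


Sort ascending: [12, 16, 21, 28, 32, 40, 47]
Find 16 in the sorted list.
16 is at position 2 (1-indexed).
Final answer: 2


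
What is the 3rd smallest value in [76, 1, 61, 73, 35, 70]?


Sort ascending: [1, 35, 61, 70, 73, 76]
The 3rd element (1-indexed) is at index 2.
Value = 61
Final answer: 61


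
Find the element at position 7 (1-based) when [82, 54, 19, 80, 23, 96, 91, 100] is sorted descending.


Sort descending: [100, 96, 91, 82, 80, 54, 23, 19]
The 7th element (1-indexed) is at index 6.
Value = 23
Final answer: 23


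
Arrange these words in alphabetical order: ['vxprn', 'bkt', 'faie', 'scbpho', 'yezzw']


Compare strings character by character (the first differing letter decides):
  'bkt' < 'faie' since 'b' < 'f' at position 1
  'faie' < 'scbpho' since 'f' < 's' at position 1
  'scbpho' < 'vxprn' since 's' < 'v' at position 1
  'vxprn' < 'yezzw' since 'v' < 'y' at position 1
Chaining these comparisons gives the alphabetical order.
Final answer: ['bkt', 'faie', 'scbpho', 'vxprn', 'yezzw']


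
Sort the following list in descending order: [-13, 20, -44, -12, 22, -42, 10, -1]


Original list: [-13, 20, -44, -12, 22, -42, 10, -1]
Repeatedly take the largest remaining element:
  Remaining [-13, 20, -44, -12, 22, -42, 10, -1] -> largest is 22
  Remaining [-13, 20, -44, -12, -42, 10, -1] -> largest is 20
  Remaining [-13, -44, -12, -42, 10, -1] -> largest is 10
  Remaining [-13, -44, -12, -42, -1] -> largest is -1
  Remaining [-13, -44, -12, -42] -> largest is -12
  Remaining [-13, -44, -42] -> largest is -13
  Remaining [-44, -42] -> largest is -42
  Remaining [-44] -> largest is -44
Collecting the picks in order gives the descending list.
Final answer: [22, 20, 10, -1, -12, -13, -42, -44]


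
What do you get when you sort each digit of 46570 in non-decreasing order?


The number 46570 has digits: 4, 6, 5, 7, 0
Sorted: 0, 4, 5, 6, 7
Joining the sorted digits gives the result.
Final answer: 04567
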